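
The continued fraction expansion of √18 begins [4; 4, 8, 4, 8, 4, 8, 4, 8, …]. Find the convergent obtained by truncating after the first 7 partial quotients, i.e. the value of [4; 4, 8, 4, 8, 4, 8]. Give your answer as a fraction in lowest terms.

161564/38081

Collapse the nested fraction from the inside out:
Start with 8.
4 + 1/(8/1) = 4 + 1/8 = 33/8
8 + 1/(33/8) = 8 + 8/33 = 272/33
4 + 1/(272/33) = 4 + 33/272 = 1121/272
8 + 1/(1121/272) = 8 + 272/1121 = 9240/1121
4 + 1/(9240/1121) = 4 + 1121/9240 = 38081/9240
4 + 1/(38081/9240) = 4 + 9240/38081 = 161564/38081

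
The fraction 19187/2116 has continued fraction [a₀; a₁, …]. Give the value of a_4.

⌊19187/2116⌋ = 9, remainder 143
⌊2116/143⌋ = 14, remainder 114
⌊143/114⌋ = 1, remainder 29
⌊114/29⌋ = 3, remainder 27
⌊29/27⌋ = 1, remainder 2

1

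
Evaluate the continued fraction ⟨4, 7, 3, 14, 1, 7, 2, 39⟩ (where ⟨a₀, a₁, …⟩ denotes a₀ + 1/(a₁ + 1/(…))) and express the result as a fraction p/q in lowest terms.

Build up convergents one term at a time:
a_0 = 4: 4/1
a_1 = 7: 29/7
a_2 = 3: 91/22
a_3 = 14: 1303/315
a_4 = 1: 1394/337
a_5 = 7: 11061/2674
a_6 = 2: 23516/5685
a_7 = 39: 928185/224389

928185/224389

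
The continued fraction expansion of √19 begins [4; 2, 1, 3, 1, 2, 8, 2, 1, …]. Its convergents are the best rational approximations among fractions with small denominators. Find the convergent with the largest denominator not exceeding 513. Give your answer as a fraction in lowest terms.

1421/326

a_0 = 4: 4/1  (≤ bound)
a_1 = 2: 9/2  (≤ bound)
a_2 = 1: 13/3  (≤ bound)
a_3 = 3: 48/11  (≤ bound)
a_4 = 1: 61/14  (≤ bound)
a_5 = 2: 170/39  (≤ bound)
a_6 = 8: 1421/326  (≤ bound)
a_7 = 2: 3012/691  (> 513, stop)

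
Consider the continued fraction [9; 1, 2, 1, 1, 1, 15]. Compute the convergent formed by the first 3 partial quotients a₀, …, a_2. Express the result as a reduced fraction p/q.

Work from the innermost term outward:
Start with 2.
1 + 1/(2/1) = 1 + 1/2 = 3/2
9 + 1/(3/2) = 9 + 2/3 = 29/3

29/3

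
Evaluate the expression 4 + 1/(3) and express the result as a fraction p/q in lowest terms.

Collapse the nested fraction from the inside out:
Start with 3.
4 + 1/(3/1) = 4 + 1/3 = 13/3

13/3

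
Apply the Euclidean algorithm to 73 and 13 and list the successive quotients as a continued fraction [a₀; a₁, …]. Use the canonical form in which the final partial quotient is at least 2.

73 = 5·13 + 8, so a_0 = 5
13 = 1·8 + 5, so a_1 = 1
8 = 1·5 + 3, so a_2 = 1
5 = 1·3 + 2, so a_3 = 1
3 = 1·2 + 1, so a_4 = 1
2 = 2·1 + 0, so a_5 = 2

[5; 1, 1, 1, 1, 2]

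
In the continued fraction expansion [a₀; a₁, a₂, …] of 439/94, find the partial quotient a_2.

⌊439/94⌋ = 4, remainder 63
⌊94/63⌋ = 1, remainder 31
⌊63/31⌋ = 2, remainder 1

2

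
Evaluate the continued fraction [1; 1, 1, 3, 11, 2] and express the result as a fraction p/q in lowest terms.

259/165

Start with 2.
11 + 1/(2/1) = 11 + 1/2 = 23/2
3 + 1/(23/2) = 3 + 2/23 = 71/23
1 + 1/(71/23) = 1 + 23/71 = 94/71
1 + 1/(94/71) = 1 + 71/94 = 165/94
1 + 1/(165/94) = 1 + 94/165 = 259/165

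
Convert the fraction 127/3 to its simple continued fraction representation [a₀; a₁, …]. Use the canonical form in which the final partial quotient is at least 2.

Run the Euclidean algorithm, recording each quotient:
127 = 42·3 + 1, so a_0 = 42
3 = 3·1 + 0, so a_1 = 3

[42; 3]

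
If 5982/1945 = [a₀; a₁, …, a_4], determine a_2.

4

Run the Euclidean algorithm, recording each quotient:
⌊5982/1945⌋ = 3, remainder 147
⌊1945/147⌋ = 13, remainder 34
⌊147/34⌋ = 4, remainder 11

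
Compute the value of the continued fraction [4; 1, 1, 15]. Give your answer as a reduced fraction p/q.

140/31

Start with 15.
1 + 1/(15/1) = 1 + 1/15 = 16/15
1 + 1/(16/15) = 1 + 15/16 = 31/16
4 + 1/(31/16) = 4 + 16/31 = 140/31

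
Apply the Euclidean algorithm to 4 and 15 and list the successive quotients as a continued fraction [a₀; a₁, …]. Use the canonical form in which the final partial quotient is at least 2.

[0; 3, 1, 3]

Repeatedly divide and take the remainder:
4 ÷ 15 → quotient 0, remainder 4
15 ÷ 4 → quotient 3, remainder 3
4 ÷ 3 → quotient 1, remainder 1
3 ÷ 1 → quotient 3, remainder 0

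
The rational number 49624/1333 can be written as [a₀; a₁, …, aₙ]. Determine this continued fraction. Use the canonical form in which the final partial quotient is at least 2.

[37; 4, 2, 1, 1, 60]

⌊49624/1333⌋ = 37, remainder 303
⌊1333/303⌋ = 4, remainder 121
⌊303/121⌋ = 2, remainder 61
⌊121/61⌋ = 1, remainder 60
⌊61/60⌋ = 1, remainder 1
⌊60/1⌋ = 60, remainder 0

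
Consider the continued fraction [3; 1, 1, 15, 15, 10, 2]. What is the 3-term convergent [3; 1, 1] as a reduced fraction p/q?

7/2

Start with 1.
1 + 1/(1/1) = 1 + 1/1 = 2/1
3 + 1/(2/1) = 3 + 1/2 = 7/2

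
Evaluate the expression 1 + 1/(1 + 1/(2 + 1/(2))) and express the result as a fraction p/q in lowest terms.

Use the convergent recurrence hₖ = aₖ·hₖ₋₁ + hₖ₋₂ (and likewise for the denominators kₖ):
a_0 = 1: 1/1
a_1 = 1: 2/1
a_2 = 2: 5/3
a_3 = 2: 12/7

12/7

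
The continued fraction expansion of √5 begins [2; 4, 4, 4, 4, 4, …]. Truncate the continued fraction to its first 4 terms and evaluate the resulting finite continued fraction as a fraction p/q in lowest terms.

Start with 4.
4 + 1/(4/1) = 4 + 1/4 = 17/4
4 + 1/(17/4) = 4 + 4/17 = 72/17
2 + 1/(72/17) = 2 + 17/72 = 161/72

161/72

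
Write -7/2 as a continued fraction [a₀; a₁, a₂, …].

Repeatedly divide and take the remainder:
-7 = -4·2 + 1, so a_0 = -4
2 = 2·1 + 0, so a_1 = 2

[-4; 2]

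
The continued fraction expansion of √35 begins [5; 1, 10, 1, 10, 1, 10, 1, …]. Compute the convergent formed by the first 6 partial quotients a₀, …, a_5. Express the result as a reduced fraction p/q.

846/143

Start with 1.
10 + 1/(1/1) = 10 + 1/1 = 11/1
1 + 1/(11/1) = 1 + 1/11 = 12/11
10 + 1/(12/11) = 10 + 11/12 = 131/12
1 + 1/(131/12) = 1 + 12/131 = 143/131
5 + 1/(143/131) = 5 + 131/143 = 846/143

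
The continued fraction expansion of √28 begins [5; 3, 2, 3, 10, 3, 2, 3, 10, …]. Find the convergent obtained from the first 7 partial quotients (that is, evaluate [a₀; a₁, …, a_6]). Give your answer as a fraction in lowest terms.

9403/1777

a_0 = 5: 5/1
a_1 = 3: 16/3
a_2 = 2: 37/7
a_3 = 3: 127/24
a_4 = 10: 1307/247
a_5 = 3: 4048/765
a_6 = 2: 9403/1777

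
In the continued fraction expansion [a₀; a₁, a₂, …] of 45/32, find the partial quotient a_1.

45 ÷ 32 → quotient 1, remainder 13
32 ÷ 13 → quotient 2, remainder 6

2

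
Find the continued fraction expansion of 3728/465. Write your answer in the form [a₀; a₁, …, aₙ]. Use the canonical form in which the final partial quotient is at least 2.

Repeatedly divide and take the remainder:
3728 ÷ 465 → quotient 8, remainder 8
465 ÷ 8 → quotient 58, remainder 1
8 ÷ 1 → quotient 8, remainder 0

[8; 58, 8]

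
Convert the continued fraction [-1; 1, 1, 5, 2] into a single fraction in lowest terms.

-11/24

Build up convergents one term at a time:
a_0 = -1: -1/1
a_1 = 1: 0/1
a_2 = 1: -1/2
a_3 = 5: -5/11
a_4 = 2: -11/24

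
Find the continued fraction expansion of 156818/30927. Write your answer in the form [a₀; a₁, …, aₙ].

Apply division with remainder until the remainder is 0:
156818 = 5·30927 + 2183, so a_0 = 5
30927 = 14·2183 + 365, so a_1 = 14
2183 = 5·365 + 358, so a_2 = 5
365 = 1·358 + 7, so a_3 = 1
358 = 51·7 + 1, so a_4 = 51
7 = 7·1 + 0, so a_5 = 7

[5; 14, 5, 1, 51, 7]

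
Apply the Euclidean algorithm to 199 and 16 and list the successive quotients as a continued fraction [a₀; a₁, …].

199 = 12·16 + 7, so a_0 = 12
16 = 2·7 + 2, so a_1 = 2
7 = 3·2 + 1, so a_2 = 3
2 = 2·1 + 0, so a_3 = 2

[12; 2, 3, 2]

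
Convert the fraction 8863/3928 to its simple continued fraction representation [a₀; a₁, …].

Apply division with remainder until the remainder is 0:
8863 = 2·3928 + 1007, so a_0 = 2
3928 = 3·1007 + 907, so a_1 = 3
1007 = 1·907 + 100, so a_2 = 1
907 = 9·100 + 7, so a_3 = 9
100 = 14·7 + 2, so a_4 = 14
7 = 3·2 + 1, so a_5 = 3
2 = 2·1 + 0, so a_6 = 2

[2; 3, 1, 9, 14, 3, 2]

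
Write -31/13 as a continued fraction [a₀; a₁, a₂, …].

⌊-31/13⌋ = -3, remainder 8
⌊13/8⌋ = 1, remainder 5
⌊8/5⌋ = 1, remainder 3
⌊5/3⌋ = 1, remainder 2
⌊3/2⌋ = 1, remainder 1
⌊2/1⌋ = 2, remainder 0

[-3; 1, 1, 1, 1, 2]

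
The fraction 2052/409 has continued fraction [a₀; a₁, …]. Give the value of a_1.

58

⌊2052/409⌋ = 5, remainder 7
⌊409/7⌋ = 58, remainder 3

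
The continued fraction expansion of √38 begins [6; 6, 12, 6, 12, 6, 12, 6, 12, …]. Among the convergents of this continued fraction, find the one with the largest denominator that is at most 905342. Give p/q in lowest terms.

2463306/399601

a_0 = 6: 6/1  (≤ bound)
a_1 = 6: 37/6  (≤ bound)
a_2 = 12: 450/73  (≤ bound)
a_3 = 6: 2737/444  (≤ bound)
a_4 = 12: 33294/5401  (≤ bound)
a_5 = 6: 202501/32850  (≤ bound)
a_6 = 12: 2463306/399601  (≤ bound)
a_7 = 6: 14982337/2430456  (> 905342, stop)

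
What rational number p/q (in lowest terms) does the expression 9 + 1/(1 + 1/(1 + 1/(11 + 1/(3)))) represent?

Use the convergent recurrence hₖ = aₖ·hₖ₋₁ + hₖ₋₂ (and likewise for the denominators kₖ):
a_0 = 9: 9/1
a_1 = 1: 10/1
a_2 = 1: 19/2
a_3 = 11: 219/23
a_4 = 3: 676/71

676/71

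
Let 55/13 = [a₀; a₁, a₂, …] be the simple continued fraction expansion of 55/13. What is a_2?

Run the Euclidean algorithm, recording each quotient:
⌊55/13⌋ = 4, remainder 3
⌊13/3⌋ = 4, remainder 1
⌊3/1⌋ = 3, remainder 0

3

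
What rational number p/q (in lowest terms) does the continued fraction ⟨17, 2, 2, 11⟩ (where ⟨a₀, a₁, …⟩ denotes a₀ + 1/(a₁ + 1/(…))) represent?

a_0 = 17: 17/1
a_1 = 2: 35/2
a_2 = 2: 87/5
a_3 = 11: 992/57

992/57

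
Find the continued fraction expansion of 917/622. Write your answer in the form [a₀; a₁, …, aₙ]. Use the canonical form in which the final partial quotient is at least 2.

917 = 1·622 + 295, so a_0 = 1
622 = 2·295 + 32, so a_1 = 2
295 = 9·32 + 7, so a_2 = 9
32 = 4·7 + 4, so a_3 = 4
7 = 1·4 + 3, so a_4 = 1
4 = 1·3 + 1, so a_5 = 1
3 = 3·1 + 0, so a_6 = 3

[1; 2, 9, 4, 1, 1, 3]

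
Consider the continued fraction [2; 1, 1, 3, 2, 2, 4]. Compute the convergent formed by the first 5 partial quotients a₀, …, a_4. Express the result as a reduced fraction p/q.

41/16

Starting at the tail and folding back:
Start with 2.
3 + 1/(2/1) = 3 + 1/2 = 7/2
1 + 1/(7/2) = 1 + 2/7 = 9/7
1 + 1/(9/7) = 1 + 7/9 = 16/9
2 + 1/(16/9) = 2 + 9/16 = 41/16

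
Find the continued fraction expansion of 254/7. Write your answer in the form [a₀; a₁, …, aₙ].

[36; 3, 2]

254 ÷ 7 → quotient 36, remainder 2
7 ÷ 2 → quotient 3, remainder 1
2 ÷ 1 → quotient 2, remainder 0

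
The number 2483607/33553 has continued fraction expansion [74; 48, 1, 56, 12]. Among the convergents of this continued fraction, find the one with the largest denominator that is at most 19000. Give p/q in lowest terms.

206665/2792

a_0 = 74: 74/1  (≤ bound)
a_1 = 48: 3553/48  (≤ bound)
a_2 = 1: 3627/49  (≤ bound)
a_3 = 56: 206665/2792  (≤ bound)
a_4 = 12: 2483607/33553  (> 19000, stop)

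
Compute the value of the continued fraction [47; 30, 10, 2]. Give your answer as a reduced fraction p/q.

29725/632

a_0 = 47: 47/1
a_1 = 30: 1411/30
a_2 = 10: 14157/301
a_3 = 2: 29725/632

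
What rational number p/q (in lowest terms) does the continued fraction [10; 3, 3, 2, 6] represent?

1525/148

Use the convergent recurrence hₖ = aₖ·hₖ₋₁ + hₖ₋₂ (and likewise for the denominators kₖ):
a_0 = 10: 10/1
a_1 = 3: 31/3
a_2 = 3: 103/10
a_3 = 2: 237/23
a_4 = 6: 1525/148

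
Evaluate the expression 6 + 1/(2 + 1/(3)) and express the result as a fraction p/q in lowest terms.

45/7

a_0 = 6: 6/1
a_1 = 2: 13/2
a_2 = 3: 45/7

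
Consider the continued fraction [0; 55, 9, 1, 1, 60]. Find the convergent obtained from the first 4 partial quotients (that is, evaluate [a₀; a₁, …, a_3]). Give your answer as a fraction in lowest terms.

Compute successive convergents:
a_0 = 0: 0/1
a_1 = 55: 1/55
a_2 = 9: 9/496
a_3 = 1: 10/551

10/551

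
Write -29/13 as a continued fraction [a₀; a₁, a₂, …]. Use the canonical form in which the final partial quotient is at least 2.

[-3; 1, 3, 3]

-29 = -3·13 + 10, so a_0 = -3
13 = 1·10 + 3, so a_1 = 1
10 = 3·3 + 1, so a_2 = 3
3 = 3·1 + 0, so a_3 = 3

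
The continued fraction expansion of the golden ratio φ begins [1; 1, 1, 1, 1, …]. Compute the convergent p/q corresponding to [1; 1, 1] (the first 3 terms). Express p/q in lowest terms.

Start with 1.
1 + 1/(1/1) = 1 + 1/1 = 2/1
1 + 1/(2/1) = 1 + 1/2 = 3/2

3/2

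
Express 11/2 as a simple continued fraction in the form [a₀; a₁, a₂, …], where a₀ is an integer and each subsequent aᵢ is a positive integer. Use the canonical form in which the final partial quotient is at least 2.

Run the Euclidean algorithm, recording each quotient:
11 ÷ 2 → quotient 5, remainder 1
2 ÷ 1 → quotient 2, remainder 0

[5; 2]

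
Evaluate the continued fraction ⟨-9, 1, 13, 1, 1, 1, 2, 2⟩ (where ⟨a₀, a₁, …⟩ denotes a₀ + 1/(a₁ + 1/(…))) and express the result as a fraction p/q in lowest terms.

-2243/278

Start with 2.
2 + 1/(2/1) = 2 + 1/2 = 5/2
1 + 1/(5/2) = 1 + 2/5 = 7/5
1 + 1/(7/5) = 1 + 5/7 = 12/7
1 + 1/(12/7) = 1 + 7/12 = 19/12
13 + 1/(19/12) = 13 + 12/19 = 259/19
1 + 1/(259/19) = 1 + 19/259 = 278/259
-9 + 1/(278/259) = -9 + 259/278 = -2243/278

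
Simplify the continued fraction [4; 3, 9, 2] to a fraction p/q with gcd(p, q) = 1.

255/59

Start with 2.
9 + 1/(2/1) = 9 + 1/2 = 19/2
3 + 1/(19/2) = 3 + 2/19 = 59/19
4 + 1/(59/19) = 4 + 19/59 = 255/59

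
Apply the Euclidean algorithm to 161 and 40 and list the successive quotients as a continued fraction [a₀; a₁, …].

[4; 40]

⌊161/40⌋ = 4, remainder 1
⌊40/1⌋ = 40, remainder 0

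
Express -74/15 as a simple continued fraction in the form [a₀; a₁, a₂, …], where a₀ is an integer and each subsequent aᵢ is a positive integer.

[-5; 15]

Apply division with remainder until the remainder is 0:
-74 ÷ 15 → quotient -5, remainder 1
15 ÷ 1 → quotient 15, remainder 0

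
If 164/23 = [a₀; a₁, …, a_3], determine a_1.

⌊164/23⌋ = 7, remainder 3
⌊23/3⌋ = 7, remainder 2

7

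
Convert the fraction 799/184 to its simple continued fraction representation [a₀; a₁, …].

[4; 2, 1, 11, 1, 1, 2]

Apply division with remainder until the remainder is 0:
799 ÷ 184 → quotient 4, remainder 63
184 ÷ 63 → quotient 2, remainder 58
63 ÷ 58 → quotient 1, remainder 5
58 ÷ 5 → quotient 11, remainder 3
5 ÷ 3 → quotient 1, remainder 2
3 ÷ 2 → quotient 1, remainder 1
2 ÷ 1 → quotient 2, remainder 0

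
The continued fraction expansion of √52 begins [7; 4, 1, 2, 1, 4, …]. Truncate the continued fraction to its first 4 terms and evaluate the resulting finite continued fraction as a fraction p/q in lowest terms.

101/14

Work from the innermost term outward:
Start with 2.
1 + 1/(2/1) = 1 + 1/2 = 3/2
4 + 1/(3/2) = 4 + 2/3 = 14/3
7 + 1/(14/3) = 7 + 3/14 = 101/14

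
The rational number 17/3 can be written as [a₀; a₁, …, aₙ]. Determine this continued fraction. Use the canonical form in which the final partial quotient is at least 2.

⌊17/3⌋ = 5, remainder 2
⌊3/2⌋ = 1, remainder 1
⌊2/1⌋ = 2, remainder 0

[5; 1, 2]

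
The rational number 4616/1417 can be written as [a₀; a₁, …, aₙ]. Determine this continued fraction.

[3; 3, 1, 7, 2, 21]

Run the Euclidean algorithm, recording each quotient:
4616 = 3·1417 + 365, so a_0 = 3
1417 = 3·365 + 322, so a_1 = 3
365 = 1·322 + 43, so a_2 = 1
322 = 7·43 + 21, so a_3 = 7
43 = 2·21 + 1, so a_4 = 2
21 = 21·1 + 0, so a_5 = 21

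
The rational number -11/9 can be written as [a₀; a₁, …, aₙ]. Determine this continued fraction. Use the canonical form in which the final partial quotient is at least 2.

[-2; 1, 3, 2]

Apply division with remainder until the remainder is 0:
-11 = -2·9 + 7, so a_0 = -2
9 = 1·7 + 2, so a_1 = 1
7 = 3·2 + 1, so a_2 = 3
2 = 2·1 + 0, so a_3 = 2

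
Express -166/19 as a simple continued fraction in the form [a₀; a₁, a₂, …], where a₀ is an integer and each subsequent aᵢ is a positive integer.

⌊-166/19⌋ = -9, remainder 5
⌊19/5⌋ = 3, remainder 4
⌊5/4⌋ = 1, remainder 1
⌊4/1⌋ = 4, remainder 0

[-9; 3, 1, 4]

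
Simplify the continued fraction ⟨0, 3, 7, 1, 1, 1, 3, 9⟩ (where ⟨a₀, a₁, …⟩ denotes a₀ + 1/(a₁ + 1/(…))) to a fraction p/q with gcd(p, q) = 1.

779/2439

Start with 9.
3 + 1/(9/1) = 3 + 1/9 = 28/9
1 + 1/(28/9) = 1 + 9/28 = 37/28
1 + 1/(37/28) = 1 + 28/37 = 65/37
1 + 1/(65/37) = 1 + 37/65 = 102/65
7 + 1/(102/65) = 7 + 65/102 = 779/102
3 + 1/(779/102) = 3 + 102/779 = 2439/779
0 + 1/(2439/779) = 0 + 779/2439 = 779/2439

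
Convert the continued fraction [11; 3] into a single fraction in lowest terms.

34/3

Use the convergent recurrence hₖ = aₖ·hₖ₋₁ + hₖ₋₂ (and likewise for the denominators kₖ):
a_0 = 11: 11/1
a_1 = 3: 34/3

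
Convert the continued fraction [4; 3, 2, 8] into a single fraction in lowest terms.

Collapse the nested fraction from the inside out:
Start with 8.
2 + 1/(8/1) = 2 + 1/8 = 17/8
3 + 1/(17/8) = 3 + 8/17 = 59/17
4 + 1/(59/17) = 4 + 17/59 = 253/59

253/59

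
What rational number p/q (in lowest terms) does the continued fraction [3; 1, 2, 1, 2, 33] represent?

Compute successive convergents:
a_0 = 3: 3/1
a_1 = 1: 4/1
a_2 = 2: 11/3
a_3 = 1: 15/4
a_4 = 2: 41/11
a_5 = 33: 1368/367

1368/367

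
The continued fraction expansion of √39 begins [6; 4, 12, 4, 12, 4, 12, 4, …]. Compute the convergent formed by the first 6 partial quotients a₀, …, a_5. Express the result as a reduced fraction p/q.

Start with 4.
12 + 1/(4/1) = 12 + 1/4 = 49/4
4 + 1/(49/4) = 4 + 4/49 = 200/49
12 + 1/(200/49) = 12 + 49/200 = 2449/200
4 + 1/(2449/200) = 4 + 200/2449 = 9996/2449
6 + 1/(9996/2449) = 6 + 2449/9996 = 62425/9996

62425/9996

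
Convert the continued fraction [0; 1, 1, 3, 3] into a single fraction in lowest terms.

a_0 = 0: 0/1
a_1 = 1: 1/1
a_2 = 1: 1/2
a_3 = 3: 4/7
a_4 = 3: 13/23

13/23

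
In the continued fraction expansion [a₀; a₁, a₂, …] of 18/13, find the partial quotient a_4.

2

⌊18/13⌋ = 1, remainder 5
⌊13/5⌋ = 2, remainder 3
⌊5/3⌋ = 1, remainder 2
⌊3/2⌋ = 1, remainder 1
⌊2/1⌋ = 2, remainder 0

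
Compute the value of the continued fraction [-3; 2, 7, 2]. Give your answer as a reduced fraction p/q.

-81/32

Use the convergent recurrence hₖ = aₖ·hₖ₋₁ + hₖ₋₂ (and likewise for the denominators kₖ):
a_0 = -3: -3/1
a_1 = 2: -5/2
a_2 = 7: -38/15
a_3 = 2: -81/32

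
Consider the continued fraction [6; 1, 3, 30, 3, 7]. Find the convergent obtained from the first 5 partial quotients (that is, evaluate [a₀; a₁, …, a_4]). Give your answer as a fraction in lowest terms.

2478/367

a_0 = 6: 6/1
a_1 = 1: 7/1
a_2 = 3: 27/4
a_3 = 30: 817/121
a_4 = 3: 2478/367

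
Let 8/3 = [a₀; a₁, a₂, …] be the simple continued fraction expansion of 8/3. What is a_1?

8 = 2·3 + 2, so a_0 = 2
3 = 1·2 + 1, so a_1 = 1

1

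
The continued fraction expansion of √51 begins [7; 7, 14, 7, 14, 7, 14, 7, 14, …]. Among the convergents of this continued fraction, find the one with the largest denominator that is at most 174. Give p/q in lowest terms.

a_0 = 7: 7/1  (≤ bound)
a_1 = 7: 50/7  (≤ bound)
a_2 = 14: 707/99  (≤ bound)
a_3 = 7: 4999/700  (> 174, stop)

707/99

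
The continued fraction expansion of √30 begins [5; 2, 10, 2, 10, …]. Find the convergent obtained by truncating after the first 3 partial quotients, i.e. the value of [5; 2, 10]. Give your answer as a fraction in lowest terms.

115/21

Compute successive convergents:
a_0 = 5: 5/1
a_1 = 2: 11/2
a_2 = 10: 115/21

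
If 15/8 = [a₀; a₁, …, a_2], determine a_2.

7

15 ÷ 8 → quotient 1, remainder 7
8 ÷ 7 → quotient 1, remainder 1
7 ÷ 1 → quotient 7, remainder 0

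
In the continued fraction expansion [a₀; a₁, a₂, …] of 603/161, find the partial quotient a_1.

1

⌊603/161⌋ = 3, remainder 120
⌊161/120⌋ = 1, remainder 41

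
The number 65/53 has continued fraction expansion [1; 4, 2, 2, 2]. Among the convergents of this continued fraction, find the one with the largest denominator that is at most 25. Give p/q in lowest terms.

27/22

List convergents until the denominator exceeds the bound:
a_0 = 1: 1/1  (≤ bound)
a_1 = 4: 5/4  (≤ bound)
a_2 = 2: 11/9  (≤ bound)
a_3 = 2: 27/22  (≤ bound)
a_4 = 2: 65/53  (> 25, stop)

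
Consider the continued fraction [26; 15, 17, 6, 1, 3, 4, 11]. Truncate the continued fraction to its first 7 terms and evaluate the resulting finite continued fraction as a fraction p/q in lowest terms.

a_0 = 26: 26/1
a_1 = 15: 391/15
a_2 = 17: 6673/256
a_3 = 6: 40429/1551
a_4 = 1: 47102/1807
a_5 = 3: 181735/6972
a_6 = 4: 774042/29695

774042/29695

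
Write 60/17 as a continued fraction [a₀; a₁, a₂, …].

60 ÷ 17 → quotient 3, remainder 9
17 ÷ 9 → quotient 1, remainder 8
9 ÷ 8 → quotient 1, remainder 1
8 ÷ 1 → quotient 8, remainder 0

[3; 1, 1, 8]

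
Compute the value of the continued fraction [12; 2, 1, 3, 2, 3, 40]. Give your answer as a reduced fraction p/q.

42829/3465

Start with 40.
3 + 1/(40/1) = 3 + 1/40 = 121/40
2 + 1/(121/40) = 2 + 40/121 = 282/121
3 + 1/(282/121) = 3 + 121/282 = 967/282
1 + 1/(967/282) = 1 + 282/967 = 1249/967
2 + 1/(1249/967) = 2 + 967/1249 = 3465/1249
12 + 1/(3465/1249) = 12 + 1249/3465 = 42829/3465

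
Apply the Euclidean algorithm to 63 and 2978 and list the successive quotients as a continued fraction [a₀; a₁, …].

[0; 47, 3, 1, 2, 2, 2]

63 = 0·2978 + 63, so a_0 = 0
2978 = 47·63 + 17, so a_1 = 47
63 = 3·17 + 12, so a_2 = 3
17 = 1·12 + 5, so a_3 = 1
12 = 2·5 + 2, so a_4 = 2
5 = 2·2 + 1, so a_5 = 2
2 = 2·1 + 0, so a_6 = 2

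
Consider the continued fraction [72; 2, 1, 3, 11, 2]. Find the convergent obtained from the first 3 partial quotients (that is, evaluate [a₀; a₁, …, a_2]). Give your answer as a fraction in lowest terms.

217/3

a_0 = 72: 72/1
a_1 = 2: 145/2
a_2 = 1: 217/3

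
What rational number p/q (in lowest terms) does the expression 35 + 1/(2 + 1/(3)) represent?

Build up convergents one term at a time:
a_0 = 35: 35/1
a_1 = 2: 71/2
a_2 = 3: 248/7

248/7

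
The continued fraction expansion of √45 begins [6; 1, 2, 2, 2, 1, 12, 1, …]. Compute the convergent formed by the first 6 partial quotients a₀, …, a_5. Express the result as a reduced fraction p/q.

161/24

Use the convergent recurrence hₖ = aₖ·hₖ₋₁ + hₖ₋₂ (and likewise for the denominators kₖ):
a_0 = 6: 6/1
a_1 = 1: 7/1
a_2 = 2: 20/3
a_3 = 2: 47/7
a_4 = 2: 114/17
a_5 = 1: 161/24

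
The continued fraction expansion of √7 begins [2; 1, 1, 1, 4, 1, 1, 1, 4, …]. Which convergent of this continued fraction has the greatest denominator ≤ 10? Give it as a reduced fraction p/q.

8/3

a_0 = 2: 2/1  (≤ bound)
a_1 = 1: 3/1  (≤ bound)
a_2 = 1: 5/2  (≤ bound)
a_3 = 1: 8/3  (≤ bound)
a_4 = 4: 37/14  (> 10, stop)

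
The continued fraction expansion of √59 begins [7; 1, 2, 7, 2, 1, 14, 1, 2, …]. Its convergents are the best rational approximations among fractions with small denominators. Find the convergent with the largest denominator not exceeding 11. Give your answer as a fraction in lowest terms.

23/3

List convergents until the denominator exceeds the bound:
a_0 = 7: 7/1  (≤ bound)
a_1 = 1: 8/1  (≤ bound)
a_2 = 2: 23/3  (≤ bound)
a_3 = 7: 169/22  (> 11, stop)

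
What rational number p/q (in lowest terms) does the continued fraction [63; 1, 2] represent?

191/3

Build up convergents one term at a time:
a_0 = 63: 63/1
a_1 = 1: 64/1
a_2 = 2: 191/3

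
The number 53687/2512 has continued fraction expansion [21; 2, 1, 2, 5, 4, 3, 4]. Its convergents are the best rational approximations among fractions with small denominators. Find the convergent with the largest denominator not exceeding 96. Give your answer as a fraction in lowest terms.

List convergents until the denominator exceeds the bound:
a_0 = 21: 21/1  (≤ bound)
a_1 = 2: 43/2  (≤ bound)
a_2 = 1: 64/3  (≤ bound)
a_3 = 2: 171/8  (≤ bound)
a_4 = 5: 919/43  (≤ bound)
a_5 = 4: 3847/180  (> 96, stop)

919/43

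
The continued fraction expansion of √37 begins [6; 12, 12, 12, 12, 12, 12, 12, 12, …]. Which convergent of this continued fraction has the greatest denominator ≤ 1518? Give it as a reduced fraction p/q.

882/145

List convergents until the denominator exceeds the bound:
a_0 = 6: 6/1  (≤ bound)
a_1 = 12: 73/12  (≤ bound)
a_2 = 12: 882/145  (≤ bound)
a_3 = 12: 10657/1752  (> 1518, stop)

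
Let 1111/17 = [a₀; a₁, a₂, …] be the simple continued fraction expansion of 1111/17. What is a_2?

1

Apply division with remainder until the remainder is 0:
1111 ÷ 17 → quotient 65, remainder 6
17 ÷ 6 → quotient 2, remainder 5
6 ÷ 5 → quotient 1, remainder 1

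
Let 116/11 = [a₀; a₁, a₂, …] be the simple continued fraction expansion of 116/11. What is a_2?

1

116 = 10·11 + 6, so a_0 = 10
11 = 1·6 + 5, so a_1 = 1
6 = 1·5 + 1, so a_2 = 1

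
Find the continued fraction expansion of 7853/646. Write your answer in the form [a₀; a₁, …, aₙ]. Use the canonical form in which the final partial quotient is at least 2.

[12; 6, 2, 1, 1, 9, 2]

⌊7853/646⌋ = 12, remainder 101
⌊646/101⌋ = 6, remainder 40
⌊101/40⌋ = 2, remainder 21
⌊40/21⌋ = 1, remainder 19
⌊21/19⌋ = 1, remainder 2
⌊19/2⌋ = 9, remainder 1
⌊2/1⌋ = 2, remainder 0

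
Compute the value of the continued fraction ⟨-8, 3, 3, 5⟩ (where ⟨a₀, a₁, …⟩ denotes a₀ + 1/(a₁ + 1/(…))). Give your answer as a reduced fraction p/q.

-408/53

a_0 = -8: -8/1
a_1 = 3: -23/3
a_2 = 3: -77/10
a_3 = 5: -408/53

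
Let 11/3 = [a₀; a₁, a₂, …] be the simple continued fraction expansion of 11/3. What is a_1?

1

Apply division with remainder until the remainder is 0:
11 = 3·3 + 2, so a_0 = 3
3 = 1·2 + 1, so a_1 = 1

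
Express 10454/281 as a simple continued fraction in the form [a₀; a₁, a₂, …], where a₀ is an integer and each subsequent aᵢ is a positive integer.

10454 = 37·281 + 57, so a_0 = 37
281 = 4·57 + 53, so a_1 = 4
57 = 1·53 + 4, so a_2 = 1
53 = 13·4 + 1, so a_3 = 13
4 = 4·1 + 0, so a_4 = 4

[37; 4, 1, 13, 4]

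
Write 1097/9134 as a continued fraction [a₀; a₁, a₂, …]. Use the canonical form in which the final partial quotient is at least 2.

[0; 8, 3, 15, 1, 1, 3, 3]

1097 ÷ 9134 → quotient 0, remainder 1097
9134 ÷ 1097 → quotient 8, remainder 358
1097 ÷ 358 → quotient 3, remainder 23
358 ÷ 23 → quotient 15, remainder 13
23 ÷ 13 → quotient 1, remainder 10
13 ÷ 10 → quotient 1, remainder 3
10 ÷ 3 → quotient 3, remainder 1
3 ÷ 1 → quotient 3, remainder 0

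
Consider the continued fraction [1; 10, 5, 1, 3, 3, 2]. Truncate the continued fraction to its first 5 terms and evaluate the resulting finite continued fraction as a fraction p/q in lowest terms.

257/234

Compute successive convergents:
a_0 = 1: 1/1
a_1 = 10: 11/10
a_2 = 5: 56/51
a_3 = 1: 67/61
a_4 = 3: 257/234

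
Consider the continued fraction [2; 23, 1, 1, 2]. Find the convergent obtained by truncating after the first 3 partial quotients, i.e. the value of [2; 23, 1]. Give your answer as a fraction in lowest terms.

49/24

Build up convergents one term at a time:
a_0 = 2: 2/1
a_1 = 23: 47/23
a_2 = 1: 49/24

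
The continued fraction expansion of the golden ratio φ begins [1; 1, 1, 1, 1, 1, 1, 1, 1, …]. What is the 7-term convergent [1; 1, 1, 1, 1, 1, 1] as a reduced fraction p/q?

21/13

Start with 1.
1 + 1/(1/1) = 1 + 1/1 = 2/1
1 + 1/(2/1) = 1 + 1/2 = 3/2
1 + 1/(3/2) = 1 + 2/3 = 5/3
1 + 1/(5/3) = 1 + 3/5 = 8/5
1 + 1/(8/5) = 1 + 5/8 = 13/8
1 + 1/(13/8) = 1 + 8/13 = 21/13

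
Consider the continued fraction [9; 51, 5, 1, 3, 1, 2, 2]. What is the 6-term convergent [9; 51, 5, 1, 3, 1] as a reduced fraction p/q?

13385/1484

Start with 1.
3 + 1/(1/1) = 3 + 1/1 = 4/1
1 + 1/(4/1) = 1 + 1/4 = 5/4
5 + 1/(5/4) = 5 + 4/5 = 29/5
51 + 1/(29/5) = 51 + 5/29 = 1484/29
9 + 1/(1484/29) = 9 + 29/1484 = 13385/1484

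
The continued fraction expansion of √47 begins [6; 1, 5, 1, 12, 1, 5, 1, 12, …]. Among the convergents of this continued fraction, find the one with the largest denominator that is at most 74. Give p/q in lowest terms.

List convergents until the denominator exceeds the bound:
a_0 = 6: 6/1  (≤ bound)
a_1 = 1: 7/1  (≤ bound)
a_2 = 5: 41/6  (≤ bound)
a_3 = 1: 48/7  (≤ bound)
a_4 = 12: 617/90  (> 74, stop)

48/7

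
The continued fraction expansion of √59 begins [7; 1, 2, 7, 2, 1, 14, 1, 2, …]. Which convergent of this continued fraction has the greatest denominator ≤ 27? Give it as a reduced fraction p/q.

169/22

a_0 = 7: 7/1  (≤ bound)
a_1 = 1: 8/1  (≤ bound)
a_2 = 2: 23/3  (≤ bound)
a_3 = 7: 169/22  (≤ bound)
a_4 = 2: 361/47  (> 27, stop)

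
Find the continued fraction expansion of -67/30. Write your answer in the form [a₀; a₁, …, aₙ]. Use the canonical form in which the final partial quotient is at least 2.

-67 ÷ 30 → quotient -3, remainder 23
30 ÷ 23 → quotient 1, remainder 7
23 ÷ 7 → quotient 3, remainder 2
7 ÷ 2 → quotient 3, remainder 1
2 ÷ 1 → quotient 2, remainder 0

[-3; 1, 3, 3, 2]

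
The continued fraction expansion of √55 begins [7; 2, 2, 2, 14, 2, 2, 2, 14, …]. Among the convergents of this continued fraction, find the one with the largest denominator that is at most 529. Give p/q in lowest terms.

List convergents until the denominator exceeds the bound:
a_0 = 7: 7/1  (≤ bound)
a_1 = 2: 15/2  (≤ bound)
a_2 = 2: 37/5  (≤ bound)
a_3 = 2: 89/12  (≤ bound)
a_4 = 14: 1283/173  (≤ bound)
a_5 = 2: 2655/358  (≤ bound)
a_6 = 2: 6593/889  (> 529, stop)

2655/358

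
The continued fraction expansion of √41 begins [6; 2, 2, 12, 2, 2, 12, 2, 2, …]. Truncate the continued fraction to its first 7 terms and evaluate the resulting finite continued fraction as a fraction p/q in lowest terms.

a_0 = 6: 6/1
a_1 = 2: 13/2
a_2 = 2: 32/5
a_3 = 12: 397/62
a_4 = 2: 826/129
a_5 = 2: 2049/320
a_6 = 12: 25414/3969

25414/3969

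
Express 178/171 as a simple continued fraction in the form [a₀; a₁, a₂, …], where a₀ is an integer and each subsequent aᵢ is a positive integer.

178 = 1·171 + 7, so a_0 = 1
171 = 24·7 + 3, so a_1 = 24
7 = 2·3 + 1, so a_2 = 2
3 = 3·1 + 0, so a_3 = 3

[1; 24, 2, 3]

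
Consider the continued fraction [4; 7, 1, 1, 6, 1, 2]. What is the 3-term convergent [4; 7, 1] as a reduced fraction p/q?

33/8

Use the convergent recurrence hₖ = aₖ·hₖ₋₁ + hₖ₋₂ (and likewise for the denominators kₖ):
a_0 = 4: 4/1
a_1 = 7: 29/7
a_2 = 1: 33/8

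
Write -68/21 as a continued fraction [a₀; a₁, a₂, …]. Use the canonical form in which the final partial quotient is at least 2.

[-4; 1, 3, 5]

-68 ÷ 21 → quotient -4, remainder 16
21 ÷ 16 → quotient 1, remainder 5
16 ÷ 5 → quotient 3, remainder 1
5 ÷ 1 → quotient 5, remainder 0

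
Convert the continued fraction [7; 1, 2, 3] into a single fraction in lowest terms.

77/10

Compute successive convergents:
a_0 = 7: 7/1
a_1 = 1: 8/1
a_2 = 2: 23/3
a_3 = 3: 77/10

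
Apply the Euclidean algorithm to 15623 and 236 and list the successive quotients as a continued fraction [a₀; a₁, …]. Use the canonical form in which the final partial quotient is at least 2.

[66; 5, 47]

⌊15623/236⌋ = 66, remainder 47
⌊236/47⌋ = 5, remainder 1
⌊47/1⌋ = 47, remainder 0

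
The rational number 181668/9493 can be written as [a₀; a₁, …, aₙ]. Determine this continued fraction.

[19; 7, 3, 2, 1, 2, 3, 14]

181668 = 19·9493 + 1301, so a_0 = 19
9493 = 7·1301 + 386, so a_1 = 7
1301 = 3·386 + 143, so a_2 = 3
386 = 2·143 + 100, so a_3 = 2
143 = 1·100 + 43, so a_4 = 1
100 = 2·43 + 14, so a_5 = 2
43 = 3·14 + 1, so a_6 = 3
14 = 14·1 + 0, so a_7 = 14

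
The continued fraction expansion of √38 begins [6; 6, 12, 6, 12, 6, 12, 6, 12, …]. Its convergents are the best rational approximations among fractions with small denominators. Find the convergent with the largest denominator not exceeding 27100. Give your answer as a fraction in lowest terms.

a_0 = 6: 6/1  (≤ bound)
a_1 = 6: 37/6  (≤ bound)
a_2 = 12: 450/73  (≤ bound)
a_3 = 6: 2737/444  (≤ bound)
a_4 = 12: 33294/5401  (≤ bound)
a_5 = 6: 202501/32850  (> 27100, stop)

33294/5401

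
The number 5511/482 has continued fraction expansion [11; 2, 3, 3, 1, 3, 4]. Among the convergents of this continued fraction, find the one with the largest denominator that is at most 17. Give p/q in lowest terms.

80/7

List convergents until the denominator exceeds the bound:
a_0 = 11: 11/1  (≤ bound)
a_1 = 2: 23/2  (≤ bound)
a_2 = 3: 80/7  (≤ bound)
a_3 = 3: 263/23  (> 17, stop)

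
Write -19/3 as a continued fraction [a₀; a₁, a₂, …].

[-7; 1, 2]

⌊-19/3⌋ = -7, remainder 2
⌊3/2⌋ = 1, remainder 1
⌊2/1⌋ = 2, remainder 0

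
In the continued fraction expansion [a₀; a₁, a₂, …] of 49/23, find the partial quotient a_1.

Repeatedly divide and take the remainder:
49 ÷ 23 → quotient 2, remainder 3
23 ÷ 3 → quotient 7, remainder 2

7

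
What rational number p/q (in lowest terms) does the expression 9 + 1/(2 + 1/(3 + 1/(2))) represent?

Use the convergent recurrence hₖ = aₖ·hₖ₋₁ + hₖ₋₂ (and likewise for the denominators kₖ):
a_0 = 9: 9/1
a_1 = 2: 19/2
a_2 = 3: 66/7
a_3 = 2: 151/16

151/16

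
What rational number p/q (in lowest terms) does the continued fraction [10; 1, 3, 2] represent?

97/9

a_0 = 10: 10/1
a_1 = 1: 11/1
a_2 = 3: 43/4
a_3 = 2: 97/9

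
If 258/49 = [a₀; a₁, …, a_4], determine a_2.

258 ÷ 49 → quotient 5, remainder 13
49 ÷ 13 → quotient 3, remainder 10
13 ÷ 10 → quotient 1, remainder 3

1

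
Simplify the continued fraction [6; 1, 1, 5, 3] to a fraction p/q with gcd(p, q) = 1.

229/35

a_0 = 6: 6/1
a_1 = 1: 7/1
a_2 = 1: 13/2
a_3 = 5: 72/11
a_4 = 3: 229/35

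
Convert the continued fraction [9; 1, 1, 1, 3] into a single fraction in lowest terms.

Start with 3.
1 + 1/(3/1) = 1 + 1/3 = 4/3
1 + 1/(4/3) = 1 + 3/4 = 7/4
1 + 1/(7/4) = 1 + 4/7 = 11/7
9 + 1/(11/7) = 9 + 7/11 = 106/11

106/11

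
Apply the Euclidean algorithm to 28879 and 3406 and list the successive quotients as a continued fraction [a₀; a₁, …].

[8; 2, 11, 3, 15, 1, 2]

Repeatedly divide and take the remainder:
28879 ÷ 3406 → quotient 8, remainder 1631
3406 ÷ 1631 → quotient 2, remainder 144
1631 ÷ 144 → quotient 11, remainder 47
144 ÷ 47 → quotient 3, remainder 3
47 ÷ 3 → quotient 15, remainder 2
3 ÷ 2 → quotient 1, remainder 1
2 ÷ 1 → quotient 2, remainder 0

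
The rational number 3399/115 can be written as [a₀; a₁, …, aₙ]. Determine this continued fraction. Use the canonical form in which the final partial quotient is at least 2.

[29; 1, 1, 3, 1, 12]

⌊3399/115⌋ = 29, remainder 64
⌊115/64⌋ = 1, remainder 51
⌊64/51⌋ = 1, remainder 13
⌊51/13⌋ = 3, remainder 12
⌊13/12⌋ = 1, remainder 1
⌊12/1⌋ = 12, remainder 0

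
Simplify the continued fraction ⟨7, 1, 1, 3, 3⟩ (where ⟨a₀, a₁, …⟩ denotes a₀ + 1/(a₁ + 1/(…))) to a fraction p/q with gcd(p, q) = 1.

Use the convergent recurrence hₖ = aₖ·hₖ₋₁ + hₖ₋₂ (and likewise for the denominators kₖ):
a_0 = 7: 7/1
a_1 = 1: 8/1
a_2 = 1: 15/2
a_3 = 3: 53/7
a_4 = 3: 174/23

174/23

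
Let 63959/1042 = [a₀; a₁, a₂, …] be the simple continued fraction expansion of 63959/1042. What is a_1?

2

⌊63959/1042⌋ = 61, remainder 397
⌊1042/397⌋ = 2, remainder 248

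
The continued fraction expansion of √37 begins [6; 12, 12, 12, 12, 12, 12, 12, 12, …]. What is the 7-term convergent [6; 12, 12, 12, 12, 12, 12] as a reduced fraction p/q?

Use the convergent recurrence hₖ = aₖ·hₖ₋₁ + hₖ₋₂ (and likewise for the denominators kₖ):
a_0 = 6: 6/1
a_1 = 12: 73/12
a_2 = 12: 882/145
a_3 = 12: 10657/1752
a_4 = 12: 128766/21169
a_5 = 12: 1555849/255780
a_6 = 12: 18798954/3090529

18798954/3090529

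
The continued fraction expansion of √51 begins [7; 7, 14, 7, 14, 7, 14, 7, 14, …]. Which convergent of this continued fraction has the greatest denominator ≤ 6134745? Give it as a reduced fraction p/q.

7068593/989801

a_0 = 7: 7/1  (≤ bound)
a_1 = 7: 50/7  (≤ bound)
a_2 = 14: 707/99  (≤ bound)
a_3 = 7: 4999/700  (≤ bound)
a_4 = 14: 70693/9899  (≤ bound)
a_5 = 7: 499850/69993  (≤ bound)
a_6 = 14: 7068593/989801  (≤ bound)
a_7 = 7: 49980001/6998600  (> 6134745, stop)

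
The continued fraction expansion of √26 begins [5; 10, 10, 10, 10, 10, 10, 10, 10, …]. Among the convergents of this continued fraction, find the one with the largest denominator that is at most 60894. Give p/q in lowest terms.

List convergents until the denominator exceeds the bound:
a_0 = 5: 5/1  (≤ bound)
a_1 = 10: 51/10  (≤ bound)
a_2 = 10: 515/101  (≤ bound)
a_3 = 10: 5201/1020  (≤ bound)
a_4 = 10: 52525/10301  (≤ bound)
a_5 = 10: 530451/104030  (> 60894, stop)

52525/10301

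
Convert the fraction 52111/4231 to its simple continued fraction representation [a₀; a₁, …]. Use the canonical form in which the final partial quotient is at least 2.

⌊52111/4231⌋ = 12, remainder 1339
⌊4231/1339⌋ = 3, remainder 214
⌊1339/214⌋ = 6, remainder 55
⌊214/55⌋ = 3, remainder 49
⌊55/49⌋ = 1, remainder 6
⌊49/6⌋ = 8, remainder 1
⌊6/1⌋ = 6, remainder 0

[12; 3, 6, 3, 1, 8, 6]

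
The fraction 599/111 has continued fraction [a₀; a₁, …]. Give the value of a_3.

1

599 ÷ 111 → quotient 5, remainder 44
111 ÷ 44 → quotient 2, remainder 23
44 ÷ 23 → quotient 1, remainder 21
23 ÷ 21 → quotient 1, remainder 2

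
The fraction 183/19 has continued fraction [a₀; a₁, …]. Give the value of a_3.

Run the Euclidean algorithm, recording each quotient:
183 = 9·19 + 12, so a_0 = 9
19 = 1·12 + 7, so a_1 = 1
12 = 1·7 + 5, so a_2 = 1
7 = 1·5 + 2, so a_3 = 1

1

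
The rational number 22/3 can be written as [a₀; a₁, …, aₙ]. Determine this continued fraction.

22 ÷ 3 → quotient 7, remainder 1
3 ÷ 1 → quotient 3, remainder 0

[7; 3]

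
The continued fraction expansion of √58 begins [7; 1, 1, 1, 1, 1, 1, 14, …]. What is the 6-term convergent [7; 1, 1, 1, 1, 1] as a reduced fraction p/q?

61/8

Start with 1.
1 + 1/(1/1) = 1 + 1/1 = 2/1
1 + 1/(2/1) = 1 + 1/2 = 3/2
1 + 1/(3/2) = 1 + 2/3 = 5/3
1 + 1/(5/3) = 1 + 3/5 = 8/5
7 + 1/(8/5) = 7 + 5/8 = 61/8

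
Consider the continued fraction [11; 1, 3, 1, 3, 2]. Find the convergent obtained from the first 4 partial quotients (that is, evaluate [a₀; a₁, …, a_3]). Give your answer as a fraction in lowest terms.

Start with 1.
3 + 1/(1/1) = 3 + 1/1 = 4/1
1 + 1/(4/1) = 1 + 1/4 = 5/4
11 + 1/(5/4) = 11 + 4/5 = 59/5

59/5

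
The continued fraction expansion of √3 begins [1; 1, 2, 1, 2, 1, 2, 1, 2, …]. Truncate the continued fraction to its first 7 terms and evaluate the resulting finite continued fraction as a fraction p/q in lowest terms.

71/41

Start with 2.
1 + 1/(2/1) = 1 + 1/2 = 3/2
2 + 1/(3/2) = 2 + 2/3 = 8/3
1 + 1/(8/3) = 1 + 3/8 = 11/8
2 + 1/(11/8) = 2 + 8/11 = 30/11
1 + 1/(30/11) = 1 + 11/30 = 41/30
1 + 1/(41/30) = 1 + 30/41 = 71/41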